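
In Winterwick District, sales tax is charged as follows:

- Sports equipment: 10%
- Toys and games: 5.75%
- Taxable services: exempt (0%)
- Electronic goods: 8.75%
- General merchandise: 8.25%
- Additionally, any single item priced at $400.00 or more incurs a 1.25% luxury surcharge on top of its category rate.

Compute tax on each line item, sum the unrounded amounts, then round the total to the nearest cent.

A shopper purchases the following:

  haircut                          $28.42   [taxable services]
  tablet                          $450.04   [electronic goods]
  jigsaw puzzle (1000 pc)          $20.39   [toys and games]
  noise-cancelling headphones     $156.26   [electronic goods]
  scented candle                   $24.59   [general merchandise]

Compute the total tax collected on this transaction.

$61.88

Haircut $28.42: taxable services → 0% → $0.00
Tablet $450.04: electronic goods → 8.75% + 1.25% surcharge = 10% → $45.004
Jigsaw puzzle (1000 pc) $20.39: toys and games → 5.75% → $1.172425
Noise-cancelling headphones $156.26: electronic goods → 8.75% → $13.67275
Scented candle $24.59: general merchandise → 8.25% → $2.028675
Unrounded tax sum = $61.87785 → $61.88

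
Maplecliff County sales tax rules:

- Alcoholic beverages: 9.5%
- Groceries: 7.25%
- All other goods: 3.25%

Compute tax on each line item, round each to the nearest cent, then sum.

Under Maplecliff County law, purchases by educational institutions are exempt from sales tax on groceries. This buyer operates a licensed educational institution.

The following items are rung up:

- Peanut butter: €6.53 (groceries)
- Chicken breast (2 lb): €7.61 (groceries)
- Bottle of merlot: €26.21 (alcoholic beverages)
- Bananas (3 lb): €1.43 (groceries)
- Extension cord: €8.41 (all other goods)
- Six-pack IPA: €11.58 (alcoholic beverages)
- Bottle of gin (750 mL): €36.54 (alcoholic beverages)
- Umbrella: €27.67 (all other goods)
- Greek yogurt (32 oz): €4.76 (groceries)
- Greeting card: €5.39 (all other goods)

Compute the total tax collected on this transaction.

Peanut butter €6.53: groceries, buyer-exempt → 0% → €0.00
Chicken breast (2 lb) €7.61: groceries, buyer-exempt → 0% → €0.00
Bottle of merlot €26.21: alcoholic beverages → 9.5% → €2.49
Bananas (3 lb) €1.43: groceries, buyer-exempt → 0% → €0.00
Extension cord €8.41: all other goods → 3.25% → €0.27
Six-pack IPA €11.58: alcoholic beverages → 9.5% → €1.10
Bottle of gin (750 mL) €36.54: alcoholic beverages → 9.5% → €3.47
Umbrella €27.67: all other goods → 3.25% → €0.90
Greek yogurt (32 oz) €4.76: groceries, buyer-exempt → 0% → €0.00
Greeting card €5.39: all other goods → 3.25% → €0.18
Total tax = €2.49 + €0.27 + €1.10 + €3.47 + €0.90 + €0.18 = €8.41

€8.41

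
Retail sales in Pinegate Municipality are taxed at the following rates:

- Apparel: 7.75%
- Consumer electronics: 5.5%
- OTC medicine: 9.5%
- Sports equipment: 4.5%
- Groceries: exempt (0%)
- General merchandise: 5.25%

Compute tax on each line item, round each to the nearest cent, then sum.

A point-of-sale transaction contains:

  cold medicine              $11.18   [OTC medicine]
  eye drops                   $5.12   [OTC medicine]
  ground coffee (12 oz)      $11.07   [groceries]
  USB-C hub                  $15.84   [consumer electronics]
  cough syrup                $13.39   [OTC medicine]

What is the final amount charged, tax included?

$60.29

Cold medicine $11.18: OTC medicine → 9.5% → $1.06
Eye drops $5.12: OTC medicine → 9.5% → $0.49
Ground coffee (12 oz) $11.07: groceries → 0% → $0.00
USB-C hub $15.84: consumer electronics → 5.5% → $0.87
Cough syrup $13.39: OTC medicine → 9.5% → $1.27
Subtotal = $56.60; tax = $3.69; total due = $60.29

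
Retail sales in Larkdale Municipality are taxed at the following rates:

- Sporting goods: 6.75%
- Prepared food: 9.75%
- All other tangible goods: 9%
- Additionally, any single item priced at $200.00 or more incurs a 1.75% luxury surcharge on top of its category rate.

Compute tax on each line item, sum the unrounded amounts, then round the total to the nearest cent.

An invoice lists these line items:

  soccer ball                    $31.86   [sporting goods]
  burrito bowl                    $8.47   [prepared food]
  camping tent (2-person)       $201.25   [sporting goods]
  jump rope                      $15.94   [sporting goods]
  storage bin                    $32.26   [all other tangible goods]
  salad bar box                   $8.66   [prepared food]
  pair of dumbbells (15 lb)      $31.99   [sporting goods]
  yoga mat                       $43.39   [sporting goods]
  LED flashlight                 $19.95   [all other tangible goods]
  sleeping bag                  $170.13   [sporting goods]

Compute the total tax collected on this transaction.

Soccer ball $31.86: sporting goods → 6.75% → $2.15055
Burrito bowl $8.47: prepared food → 9.75% → $0.825825
Camping tent (2-person) $201.25: sporting goods → 6.75% + 1.75% surcharge = 8.5% → $17.10625
Jump rope $15.94: sporting goods → 6.75% → $1.07595
Storage bin $32.26: all other tangible goods → 9% → $2.9034
Salad bar box $8.66: prepared food → 9.75% → $0.84435
Pair of dumbbells (15 lb) $31.99: sporting goods → 6.75% → $2.159325
Yoga mat $43.39: sporting goods → 6.75% → $2.928825
LED flashlight $19.95: all other tangible goods → 9% → $1.7955
Sleeping bag $170.13: sporting goods → 6.75% → $11.483775
Unrounded tax sum = $43.27375 → $43.27

$43.27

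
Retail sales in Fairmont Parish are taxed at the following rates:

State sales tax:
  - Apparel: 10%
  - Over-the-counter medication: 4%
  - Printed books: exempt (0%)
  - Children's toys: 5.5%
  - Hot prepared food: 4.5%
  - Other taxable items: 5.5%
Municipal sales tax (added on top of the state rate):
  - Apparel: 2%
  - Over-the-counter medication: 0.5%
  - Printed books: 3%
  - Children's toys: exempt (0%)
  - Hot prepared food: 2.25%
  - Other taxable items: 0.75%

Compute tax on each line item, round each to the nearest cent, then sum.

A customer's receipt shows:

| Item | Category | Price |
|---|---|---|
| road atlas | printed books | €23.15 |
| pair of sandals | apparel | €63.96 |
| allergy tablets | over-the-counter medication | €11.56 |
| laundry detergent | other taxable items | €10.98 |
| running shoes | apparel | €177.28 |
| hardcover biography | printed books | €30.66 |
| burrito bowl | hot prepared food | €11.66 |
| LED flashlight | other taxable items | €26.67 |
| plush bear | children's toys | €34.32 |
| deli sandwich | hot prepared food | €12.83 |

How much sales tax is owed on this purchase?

Road atlas €23.15: printed books → 0% + 3% municipal = 3% → €0.69
Pair of sandals €63.96: apparel → 10% + 2% municipal = 12% → €7.68
Allergy tablets €11.56: over-the-counter medication → 4% + 0.5% municipal = 4.5% → €0.52
Laundry detergent €10.98: other taxable items → 5.5% + 0.75% municipal = 6.25% → €0.69
Running shoes €177.28: apparel → 10% + 2% municipal = 12% → €21.27
Hardcover biography €30.66: printed books → 0% + 3% municipal = 3% → €0.92
Burrito bowl €11.66: hot prepared food → 4.5% + 2.25% municipal = 6.75% → €0.79
LED flashlight €26.67: other taxable items → 5.5% + 0.75% municipal = 6.25% → €1.67
Plush bear €34.32: children's toys → 5.5% + 0% municipal = 5.5% → €1.89
Deli sandwich €12.83: hot prepared food → 4.5% + 2.25% municipal = 6.75% → €0.87
Total tax = €0.69 + €7.68 + €0.52 + €0.69 + €21.27 + €0.92 + €0.79 + €1.67 + €1.89 + €0.87 = €36.99

€36.99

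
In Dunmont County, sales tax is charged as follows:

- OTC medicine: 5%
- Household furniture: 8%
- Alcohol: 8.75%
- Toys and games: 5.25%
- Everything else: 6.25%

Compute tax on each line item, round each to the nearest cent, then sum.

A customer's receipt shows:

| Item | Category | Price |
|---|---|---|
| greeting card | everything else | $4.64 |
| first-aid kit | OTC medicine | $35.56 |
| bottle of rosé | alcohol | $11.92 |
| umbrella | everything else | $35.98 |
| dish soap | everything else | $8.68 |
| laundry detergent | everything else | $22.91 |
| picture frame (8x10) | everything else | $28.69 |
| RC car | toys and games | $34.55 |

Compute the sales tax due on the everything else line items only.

$6.30

Greeting card $4.64: everything else → 6.25% → $0.29
Umbrella $35.98: everything else → 6.25% → $2.25
Dish soap $8.68: everything else → 6.25% → $0.54
Laundry detergent $22.91: everything else → 6.25% → $1.43
Picture frame (8x10) $28.69: everything else → 6.25% → $1.79
Tax on everything else = $0.29 + $2.25 + $0.54 + $1.43 + $1.79 = $6.30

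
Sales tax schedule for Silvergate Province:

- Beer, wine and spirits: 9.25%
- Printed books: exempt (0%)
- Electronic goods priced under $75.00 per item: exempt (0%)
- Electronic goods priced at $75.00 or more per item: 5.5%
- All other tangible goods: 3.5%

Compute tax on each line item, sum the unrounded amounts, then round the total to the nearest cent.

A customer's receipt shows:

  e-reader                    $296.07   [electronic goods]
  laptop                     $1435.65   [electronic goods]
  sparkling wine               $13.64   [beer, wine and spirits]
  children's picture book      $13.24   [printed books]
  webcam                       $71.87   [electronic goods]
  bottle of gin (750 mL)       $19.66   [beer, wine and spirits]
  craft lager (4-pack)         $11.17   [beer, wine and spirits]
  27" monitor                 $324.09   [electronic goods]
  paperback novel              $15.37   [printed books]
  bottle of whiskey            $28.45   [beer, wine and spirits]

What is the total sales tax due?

E-reader $296.07: electronic goods, $75.00 or more → 5.5% → $16.28385
Laptop $1435.65: electronic goods, $75.00 or more → 5.5% → $78.96075
Sparkling wine $13.64: beer, wine and spirits → 9.25% → $1.2617
Children's picture book $13.24: printed books → 0% → $0.00
Webcam $71.87: electronic goods, under $75.00 → 0% → $0.00
Bottle of gin (750 mL) $19.66: beer, wine and spirits → 9.25% → $1.81855
Craft lager (4-pack) $11.17: beer, wine and spirits → 9.25% → $1.033225
27" monitor $324.09: electronic goods, $75.00 or more → 5.5% → $17.82495
Paperback novel $15.37: printed books → 0% → $0.00
Bottle of whiskey $28.45: beer, wine and spirits → 9.25% → $2.631625
Unrounded tax sum = $119.81465 → $119.81

$119.81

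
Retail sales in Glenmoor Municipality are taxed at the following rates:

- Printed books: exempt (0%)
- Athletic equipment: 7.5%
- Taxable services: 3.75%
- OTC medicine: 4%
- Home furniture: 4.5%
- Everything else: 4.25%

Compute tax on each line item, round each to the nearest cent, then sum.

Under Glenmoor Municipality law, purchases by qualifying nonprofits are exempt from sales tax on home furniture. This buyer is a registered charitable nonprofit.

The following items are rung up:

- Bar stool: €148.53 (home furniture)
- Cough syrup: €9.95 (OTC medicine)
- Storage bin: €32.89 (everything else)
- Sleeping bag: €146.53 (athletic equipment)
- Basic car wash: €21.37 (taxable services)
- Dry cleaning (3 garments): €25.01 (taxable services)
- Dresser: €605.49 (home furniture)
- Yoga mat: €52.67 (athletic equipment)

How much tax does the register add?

€18.48

Bar stool €148.53: home furniture, buyer-exempt → 0% → €0.00
Cough syrup €9.95: OTC medicine → 4% → €0.40
Storage bin €32.89: everything else → 4.25% → €1.40
Sleeping bag €146.53: athletic equipment → 7.5% → €10.99
Basic car wash €21.37: taxable services → 3.75% → €0.80
Dry cleaning (3 garments) €25.01: taxable services → 3.75% → €0.94
Dresser €605.49: home furniture, buyer-exempt → 0% → €0.00
Yoga mat €52.67: athletic equipment → 7.5% → €3.95
Total tax = €0.40 + €1.40 + €10.99 + €0.80 + €0.94 + €3.95 = €18.48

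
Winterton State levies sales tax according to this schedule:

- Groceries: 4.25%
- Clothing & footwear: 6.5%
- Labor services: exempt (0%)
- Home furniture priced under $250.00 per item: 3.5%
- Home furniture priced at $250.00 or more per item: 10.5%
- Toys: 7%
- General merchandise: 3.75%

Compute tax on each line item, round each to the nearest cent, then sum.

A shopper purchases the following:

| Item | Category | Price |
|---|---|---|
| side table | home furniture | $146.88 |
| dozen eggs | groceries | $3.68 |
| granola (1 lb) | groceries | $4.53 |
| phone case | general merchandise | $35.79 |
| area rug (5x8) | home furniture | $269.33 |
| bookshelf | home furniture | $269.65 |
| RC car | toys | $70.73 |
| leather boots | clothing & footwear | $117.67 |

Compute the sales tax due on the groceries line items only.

Dozen eggs $3.68: groceries → 4.25% → $0.16
Granola (1 lb) $4.53: groceries → 4.25% → $0.19
Tax on groceries = $0.16 + $0.19 = $0.35

$0.35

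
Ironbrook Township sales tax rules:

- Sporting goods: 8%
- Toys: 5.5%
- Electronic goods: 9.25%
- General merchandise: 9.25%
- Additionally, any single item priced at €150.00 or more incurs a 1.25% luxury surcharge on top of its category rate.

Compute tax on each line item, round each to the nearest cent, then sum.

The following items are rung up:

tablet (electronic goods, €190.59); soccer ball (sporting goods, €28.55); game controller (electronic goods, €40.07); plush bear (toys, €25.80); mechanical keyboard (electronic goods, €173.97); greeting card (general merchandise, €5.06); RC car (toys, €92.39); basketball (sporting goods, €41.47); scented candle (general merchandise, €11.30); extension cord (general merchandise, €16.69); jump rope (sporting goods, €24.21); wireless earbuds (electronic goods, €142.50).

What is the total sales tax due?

€72.27

Tablet €190.59: electronic goods → 9.25% + 1.25% surcharge = 10.5% → €20.01
Soccer ball €28.55: sporting goods → 8% → €2.28
Game controller €40.07: electronic goods → 9.25% → €3.71
Plush bear €25.80: toys → 5.5% → €1.42
Mechanical keyboard €173.97: electronic goods → 9.25% + 1.25% surcharge = 10.5% → €18.27
Greeting card €5.06: general merchandise → 9.25% → €0.47
RC car €92.39: toys → 5.5% → €5.08
Basketball €41.47: sporting goods → 8% → €3.32
Scented candle €11.30: general merchandise → 9.25% → €1.05
Extension cord €16.69: general merchandise → 9.25% → €1.54
Jump rope €24.21: sporting goods → 8% → €1.94
Wireless earbuds €142.50: electronic goods → 9.25% → €13.18
Total tax = €20.01 + €2.28 + €3.71 + €1.42 + €18.27 + €0.47 + €5.08 + €3.32 + €1.05 + €1.54 + €1.94 + €13.18 = €72.27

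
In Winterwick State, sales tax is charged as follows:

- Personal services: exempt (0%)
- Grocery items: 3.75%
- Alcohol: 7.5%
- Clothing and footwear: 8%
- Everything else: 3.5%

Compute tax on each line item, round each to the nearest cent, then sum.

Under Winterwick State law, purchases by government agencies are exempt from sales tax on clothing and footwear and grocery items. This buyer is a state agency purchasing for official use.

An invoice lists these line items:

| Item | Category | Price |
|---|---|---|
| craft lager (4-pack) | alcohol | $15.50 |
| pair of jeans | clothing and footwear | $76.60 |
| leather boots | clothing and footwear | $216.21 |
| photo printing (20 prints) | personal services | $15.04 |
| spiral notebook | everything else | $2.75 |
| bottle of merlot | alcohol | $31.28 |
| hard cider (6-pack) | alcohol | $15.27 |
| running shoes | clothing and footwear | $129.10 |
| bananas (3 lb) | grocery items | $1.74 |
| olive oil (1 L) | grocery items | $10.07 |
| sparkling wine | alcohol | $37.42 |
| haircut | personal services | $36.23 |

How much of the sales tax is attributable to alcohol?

$7.47

Craft lager (4-pack) $15.50: alcohol → 7.5% → $1.16
Bottle of merlot $31.28: alcohol → 7.5% → $2.35
Hard cider (6-pack) $15.27: alcohol → 7.5% → $1.15
Sparkling wine $37.42: alcohol → 7.5% → $2.81
Tax on alcohol = $1.16 + $2.35 + $1.15 + $2.81 = $7.47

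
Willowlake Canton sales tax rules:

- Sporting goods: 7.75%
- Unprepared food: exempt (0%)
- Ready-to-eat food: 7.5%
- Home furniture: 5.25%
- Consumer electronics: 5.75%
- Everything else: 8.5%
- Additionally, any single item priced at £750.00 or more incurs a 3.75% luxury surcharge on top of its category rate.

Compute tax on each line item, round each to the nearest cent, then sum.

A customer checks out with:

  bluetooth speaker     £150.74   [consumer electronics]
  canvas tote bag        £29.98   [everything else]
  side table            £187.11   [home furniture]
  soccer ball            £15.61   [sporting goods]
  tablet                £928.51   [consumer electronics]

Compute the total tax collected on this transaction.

£110.46

Bluetooth speaker £150.74: consumer electronics → 5.75% → £8.67
Canvas tote bag £29.98: everything else → 8.5% → £2.55
Side table £187.11: home furniture → 5.25% → £9.82
Soccer ball £15.61: sporting goods → 7.75% → £1.21
Tablet £928.51: consumer electronics → 5.75% + 3.75% surcharge = 9.5% → £88.21
Total tax = £8.67 + £2.55 + £9.82 + £1.21 + £88.21 = £110.46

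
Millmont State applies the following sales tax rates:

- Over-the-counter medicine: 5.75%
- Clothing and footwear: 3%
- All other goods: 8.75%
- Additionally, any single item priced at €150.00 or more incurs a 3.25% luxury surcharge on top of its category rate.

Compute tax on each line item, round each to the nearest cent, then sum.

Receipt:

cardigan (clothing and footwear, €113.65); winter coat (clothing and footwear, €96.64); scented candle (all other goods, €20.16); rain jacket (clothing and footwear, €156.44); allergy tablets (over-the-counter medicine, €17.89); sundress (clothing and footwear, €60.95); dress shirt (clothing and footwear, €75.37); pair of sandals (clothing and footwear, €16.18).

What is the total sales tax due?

€23.46

Cardigan €113.65: clothing and footwear → 3% → €3.41
Winter coat €96.64: clothing and footwear → 3% → €2.90
Scented candle €20.16: all other goods → 8.75% → €1.76
Rain jacket €156.44: clothing and footwear → 3% + 3.25% surcharge = 6.25% → €9.78
Allergy tablets €17.89: over-the-counter medicine → 5.75% → €1.03
Sundress €60.95: clothing and footwear → 3% → €1.83
Dress shirt €75.37: clothing and footwear → 3% → €2.26
Pair of sandals €16.18: clothing and footwear → 3% → €0.49
Total tax = €3.41 + €2.90 + €1.76 + €9.78 + €1.03 + €1.83 + €2.26 + €0.49 = €23.46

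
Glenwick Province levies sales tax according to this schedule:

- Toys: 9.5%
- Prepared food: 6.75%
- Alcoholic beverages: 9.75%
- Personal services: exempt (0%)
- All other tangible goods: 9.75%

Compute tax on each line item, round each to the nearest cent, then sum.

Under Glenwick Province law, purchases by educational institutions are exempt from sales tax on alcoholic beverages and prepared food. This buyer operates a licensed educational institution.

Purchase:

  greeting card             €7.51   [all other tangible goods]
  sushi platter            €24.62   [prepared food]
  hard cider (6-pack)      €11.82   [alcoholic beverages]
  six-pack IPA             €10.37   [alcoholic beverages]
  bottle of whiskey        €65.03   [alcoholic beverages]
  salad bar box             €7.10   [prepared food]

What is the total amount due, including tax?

Greeting card €7.51: all other tangible goods → 9.75% → €0.73
Sushi platter €24.62: prepared food, buyer-exempt → 0% → €0.00
Hard cider (6-pack) €11.82: alcoholic beverages, buyer-exempt → 0% → €0.00
Six-pack IPA €10.37: alcoholic beverages, buyer-exempt → 0% → €0.00
Bottle of whiskey €65.03: alcoholic beverages, buyer-exempt → 0% → €0.00
Salad bar box €7.10: prepared food, buyer-exempt → 0% → €0.00
Subtotal = €126.45; tax = €0.73; total due = €127.18

€127.18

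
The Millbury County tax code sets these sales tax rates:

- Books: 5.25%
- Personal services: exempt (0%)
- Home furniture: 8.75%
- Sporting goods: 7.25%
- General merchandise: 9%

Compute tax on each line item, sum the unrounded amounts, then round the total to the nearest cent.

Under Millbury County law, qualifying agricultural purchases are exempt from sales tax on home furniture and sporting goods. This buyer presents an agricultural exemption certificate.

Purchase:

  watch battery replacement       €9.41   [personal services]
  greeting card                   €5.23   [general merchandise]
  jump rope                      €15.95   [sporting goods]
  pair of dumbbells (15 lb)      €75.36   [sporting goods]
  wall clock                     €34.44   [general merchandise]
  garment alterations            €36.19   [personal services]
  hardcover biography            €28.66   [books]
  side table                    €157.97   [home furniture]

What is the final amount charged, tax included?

Watch battery replacement €9.41: personal services → 0% → €0.00
Greeting card €5.23: general merchandise → 9% → €0.4707
Jump rope €15.95: sporting goods, buyer-exempt → 0% → €0.00
Pair of dumbbells (15 lb) €75.36: sporting goods, buyer-exempt → 0% → €0.00
Wall clock €34.44: general merchandise → 9% → €3.0996
Garment alterations €36.19: personal services → 0% → €0.00
Hardcover biography €28.66: books → 5.25% → €1.50465
Side table €157.97: home furniture, buyer-exempt → 0% → €0.00
Subtotal = €363.21; unrounded tax = €5.07495 → €5.07; total due = €368.28

€368.28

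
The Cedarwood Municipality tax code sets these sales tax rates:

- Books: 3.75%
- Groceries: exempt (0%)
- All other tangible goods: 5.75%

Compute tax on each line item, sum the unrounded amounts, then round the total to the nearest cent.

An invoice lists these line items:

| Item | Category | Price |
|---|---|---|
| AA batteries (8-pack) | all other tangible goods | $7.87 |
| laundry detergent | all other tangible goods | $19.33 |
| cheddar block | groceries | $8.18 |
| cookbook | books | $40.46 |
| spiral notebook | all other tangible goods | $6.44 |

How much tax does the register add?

AA batteries (8-pack) $7.87: all other tangible goods → 5.75% → $0.452525
Laundry detergent $19.33: all other tangible goods → 5.75% → $1.111475
Cheddar block $8.18: groceries → 0% → $0.00
Cookbook $40.46: books → 3.75% → $1.51725
Spiral notebook $6.44: all other tangible goods → 5.75% → $0.3703
Unrounded tax sum = $3.45155 → $3.45

$3.45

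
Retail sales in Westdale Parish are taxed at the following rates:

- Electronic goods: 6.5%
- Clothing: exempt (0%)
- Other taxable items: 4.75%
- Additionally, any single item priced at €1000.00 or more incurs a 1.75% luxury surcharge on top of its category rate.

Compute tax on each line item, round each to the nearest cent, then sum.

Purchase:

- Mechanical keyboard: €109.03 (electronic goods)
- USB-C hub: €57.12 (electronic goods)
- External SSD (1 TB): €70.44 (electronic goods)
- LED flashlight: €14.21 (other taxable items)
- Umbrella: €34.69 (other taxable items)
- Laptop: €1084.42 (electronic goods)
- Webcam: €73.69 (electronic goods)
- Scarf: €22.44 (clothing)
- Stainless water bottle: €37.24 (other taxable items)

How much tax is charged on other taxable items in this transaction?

LED flashlight €14.21: other taxable items → 4.75% → €0.67
Umbrella €34.69: other taxable items → 4.75% → €1.65
Stainless water bottle €37.24: other taxable items → 4.75% → €1.77
Tax on other taxable items = €0.67 + €1.65 + €1.77 = €4.09

€4.09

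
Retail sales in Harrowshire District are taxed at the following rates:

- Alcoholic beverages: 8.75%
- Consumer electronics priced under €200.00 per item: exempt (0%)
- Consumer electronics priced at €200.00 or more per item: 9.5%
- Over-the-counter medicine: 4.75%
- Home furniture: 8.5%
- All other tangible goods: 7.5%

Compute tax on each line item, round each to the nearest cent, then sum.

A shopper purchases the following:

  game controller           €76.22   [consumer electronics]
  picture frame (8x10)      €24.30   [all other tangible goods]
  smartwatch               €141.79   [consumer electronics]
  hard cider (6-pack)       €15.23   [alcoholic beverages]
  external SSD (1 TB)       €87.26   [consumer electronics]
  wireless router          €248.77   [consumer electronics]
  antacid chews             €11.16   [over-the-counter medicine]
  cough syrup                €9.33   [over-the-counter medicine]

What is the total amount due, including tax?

€641.81

Game controller €76.22: consumer electronics, under €200.00 → 0% → €0.00
Picture frame (8x10) €24.30: all other tangible goods → 7.5% → €1.82
Smartwatch €141.79: consumer electronics, under €200.00 → 0% → €0.00
Hard cider (6-pack) €15.23: alcoholic beverages → 8.75% → €1.33
External SSD (1 TB) €87.26: consumer electronics, under €200.00 → 0% → €0.00
Wireless router €248.77: consumer electronics, €200.00 or more → 9.5% → €23.63
Antacid chews €11.16: over-the-counter medicine → 4.75% → €0.53
Cough syrup €9.33: over-the-counter medicine → 4.75% → €0.44
Subtotal = €614.06; tax = €27.75; total due = €641.81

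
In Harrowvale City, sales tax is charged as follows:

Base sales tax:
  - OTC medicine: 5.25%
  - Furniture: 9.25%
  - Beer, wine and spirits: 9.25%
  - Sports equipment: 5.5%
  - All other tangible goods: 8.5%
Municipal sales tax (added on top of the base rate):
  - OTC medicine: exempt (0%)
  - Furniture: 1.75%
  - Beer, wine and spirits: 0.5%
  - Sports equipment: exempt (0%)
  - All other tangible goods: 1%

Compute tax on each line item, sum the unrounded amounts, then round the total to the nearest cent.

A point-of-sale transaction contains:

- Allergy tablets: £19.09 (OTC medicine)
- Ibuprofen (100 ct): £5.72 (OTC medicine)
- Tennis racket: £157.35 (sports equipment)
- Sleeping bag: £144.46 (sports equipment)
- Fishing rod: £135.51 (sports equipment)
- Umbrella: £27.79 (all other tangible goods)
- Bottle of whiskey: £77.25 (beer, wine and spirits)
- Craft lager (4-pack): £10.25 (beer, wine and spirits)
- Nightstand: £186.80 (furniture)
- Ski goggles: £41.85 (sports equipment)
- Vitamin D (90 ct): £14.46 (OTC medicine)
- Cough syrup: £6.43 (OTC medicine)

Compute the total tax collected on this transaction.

£60.47

Allergy tablets £19.09: OTC medicine → 5.25% + 0% municipal = 5.25% → £1.002225
Ibuprofen (100 ct) £5.72: OTC medicine → 5.25% + 0% municipal = 5.25% → £0.3003
Tennis racket £157.35: sports equipment → 5.5% + 0% municipal = 5.5% → £8.65425
Sleeping bag £144.46: sports equipment → 5.5% + 0% municipal = 5.5% → £7.9453
Fishing rod £135.51: sports equipment → 5.5% + 0% municipal = 5.5% → £7.45305
Umbrella £27.79: all other tangible goods → 8.5% + 1% municipal = 9.5% → £2.64005
Bottle of whiskey £77.25: beer, wine and spirits → 9.25% + 0.5% municipal = 9.75% → £7.531875
Craft lager (4-pack) £10.25: beer, wine and spirits → 9.25% + 0.5% municipal = 9.75% → £0.999375
Nightstand £186.80: furniture → 9.25% + 1.75% municipal = 11% → £20.548
Ski goggles £41.85: sports equipment → 5.5% + 0% municipal = 5.5% → £2.30175
Vitamin D (90 ct) £14.46: OTC medicine → 5.25% + 0% municipal = 5.25% → £0.75915
Cough syrup £6.43: OTC medicine → 5.25% + 0% municipal = 5.25% → £0.337575
Unrounded tax sum = £60.4729 → £60.47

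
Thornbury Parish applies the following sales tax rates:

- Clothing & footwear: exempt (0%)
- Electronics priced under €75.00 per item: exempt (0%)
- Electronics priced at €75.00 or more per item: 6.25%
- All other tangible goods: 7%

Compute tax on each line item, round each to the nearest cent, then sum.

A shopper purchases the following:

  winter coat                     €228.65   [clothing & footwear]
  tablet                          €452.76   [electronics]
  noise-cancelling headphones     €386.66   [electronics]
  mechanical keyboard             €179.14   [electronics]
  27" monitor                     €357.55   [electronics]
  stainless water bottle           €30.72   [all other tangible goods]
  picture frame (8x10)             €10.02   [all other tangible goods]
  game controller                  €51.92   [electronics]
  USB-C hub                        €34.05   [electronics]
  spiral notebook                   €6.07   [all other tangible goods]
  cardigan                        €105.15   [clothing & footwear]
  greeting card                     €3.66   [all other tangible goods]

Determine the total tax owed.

€89.55

Winter coat €228.65: clothing & footwear → 0% → €0.00
Tablet €452.76: electronics, €75.00 or more → 6.25% → €28.30
Noise-cancelling headphones €386.66: electronics, €75.00 or more → 6.25% → €24.17
Mechanical keyboard €179.14: electronics, €75.00 or more → 6.25% → €11.20
27" monitor €357.55: electronics, €75.00 or more → 6.25% → €22.35
Stainless water bottle €30.72: all other tangible goods → 7% → €2.15
Picture frame (8x10) €10.02: all other tangible goods → 7% → €0.70
Game controller €51.92: electronics, under €75.00 → 0% → €0.00
USB-C hub €34.05: electronics, under €75.00 → 0% → €0.00
Spiral notebook €6.07: all other tangible goods → 7% → €0.42
Cardigan €105.15: clothing & footwear → 0% → €0.00
Greeting card €3.66: all other tangible goods → 7% → €0.26
Total tax = €28.30 + €24.17 + €11.20 + €22.35 + €2.15 + €0.70 + €0.42 + €0.26 = €89.55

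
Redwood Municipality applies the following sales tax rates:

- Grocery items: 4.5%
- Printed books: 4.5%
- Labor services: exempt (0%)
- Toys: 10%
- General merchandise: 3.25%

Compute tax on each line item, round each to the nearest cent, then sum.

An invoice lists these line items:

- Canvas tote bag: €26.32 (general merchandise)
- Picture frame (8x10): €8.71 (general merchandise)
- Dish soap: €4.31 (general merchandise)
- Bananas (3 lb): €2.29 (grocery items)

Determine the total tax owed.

€1.38

Canvas tote bag €26.32: general merchandise → 3.25% → €0.86
Picture frame (8x10) €8.71: general merchandise → 3.25% → €0.28
Dish soap €4.31: general merchandise → 3.25% → €0.14
Bananas (3 lb) €2.29: grocery items → 4.5% → €0.10
Total tax = €0.86 + €0.28 + €0.14 + €0.10 = €1.38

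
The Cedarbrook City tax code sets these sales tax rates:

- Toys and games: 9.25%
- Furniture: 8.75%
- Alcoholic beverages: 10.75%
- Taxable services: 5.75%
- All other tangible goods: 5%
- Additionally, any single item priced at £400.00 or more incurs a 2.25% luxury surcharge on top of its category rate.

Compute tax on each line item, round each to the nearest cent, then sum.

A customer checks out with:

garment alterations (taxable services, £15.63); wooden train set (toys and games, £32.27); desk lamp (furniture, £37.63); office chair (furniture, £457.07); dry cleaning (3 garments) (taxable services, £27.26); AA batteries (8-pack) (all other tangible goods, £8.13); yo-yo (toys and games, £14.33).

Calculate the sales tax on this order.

Garment alterations £15.63: taxable services → 5.75% → £0.90
Wooden train set £32.27: toys and games → 9.25% → £2.98
Desk lamp £37.63: furniture → 8.75% → £3.29
Office chair £457.07: furniture → 8.75% + 2.25% surcharge = 11% → £50.28
Dry cleaning (3 garments) £27.26: taxable services → 5.75% → £1.57
AA batteries (8-pack) £8.13: all other tangible goods → 5% → £0.41
Yo-yo £14.33: toys and games → 9.25% → £1.33
Total tax = £0.90 + £2.98 + £3.29 + £50.28 + £1.57 + £0.41 + £1.33 = £60.76

£60.76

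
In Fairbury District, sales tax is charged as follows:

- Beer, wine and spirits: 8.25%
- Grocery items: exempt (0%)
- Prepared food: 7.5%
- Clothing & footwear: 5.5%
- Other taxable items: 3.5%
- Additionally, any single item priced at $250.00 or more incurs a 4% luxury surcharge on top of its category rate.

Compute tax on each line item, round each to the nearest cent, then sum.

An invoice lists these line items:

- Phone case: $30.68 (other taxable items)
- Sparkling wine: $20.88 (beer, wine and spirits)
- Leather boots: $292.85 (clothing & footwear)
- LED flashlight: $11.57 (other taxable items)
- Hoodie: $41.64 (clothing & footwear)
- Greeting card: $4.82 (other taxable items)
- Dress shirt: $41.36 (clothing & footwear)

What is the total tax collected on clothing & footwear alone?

Leather boots $292.85: clothing & footwear → 5.5% + 4% surcharge = 9.5% → $27.82
Hoodie $41.64: clothing & footwear → 5.5% → $2.29
Dress shirt $41.36: clothing & footwear → 5.5% → $2.27
Tax on clothing & footwear = $27.82 + $2.29 + $2.27 = $32.38

$32.38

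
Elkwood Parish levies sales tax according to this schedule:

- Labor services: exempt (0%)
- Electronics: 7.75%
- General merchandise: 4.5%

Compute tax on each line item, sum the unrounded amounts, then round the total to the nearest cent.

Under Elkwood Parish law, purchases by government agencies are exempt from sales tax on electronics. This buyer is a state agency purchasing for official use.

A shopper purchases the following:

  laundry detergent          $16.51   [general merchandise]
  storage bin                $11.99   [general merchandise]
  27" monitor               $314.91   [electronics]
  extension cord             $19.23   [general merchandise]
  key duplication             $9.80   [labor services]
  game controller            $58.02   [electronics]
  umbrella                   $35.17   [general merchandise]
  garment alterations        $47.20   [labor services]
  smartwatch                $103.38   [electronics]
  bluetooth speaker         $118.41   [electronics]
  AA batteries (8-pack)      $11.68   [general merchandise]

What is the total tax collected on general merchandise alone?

$4.26

Laundry detergent $16.51: general merchandise → 4.5% → $0.74295
Storage bin $11.99: general merchandise → 4.5% → $0.53955
Extension cord $19.23: general merchandise → 4.5% → $0.86535
Umbrella $35.17: general merchandise → 4.5% → $1.58265
AA batteries (8-pack) $11.68: general merchandise → 4.5% → $0.5256
Tax on general merchandise: unrounded sum = $4.2561 → $4.26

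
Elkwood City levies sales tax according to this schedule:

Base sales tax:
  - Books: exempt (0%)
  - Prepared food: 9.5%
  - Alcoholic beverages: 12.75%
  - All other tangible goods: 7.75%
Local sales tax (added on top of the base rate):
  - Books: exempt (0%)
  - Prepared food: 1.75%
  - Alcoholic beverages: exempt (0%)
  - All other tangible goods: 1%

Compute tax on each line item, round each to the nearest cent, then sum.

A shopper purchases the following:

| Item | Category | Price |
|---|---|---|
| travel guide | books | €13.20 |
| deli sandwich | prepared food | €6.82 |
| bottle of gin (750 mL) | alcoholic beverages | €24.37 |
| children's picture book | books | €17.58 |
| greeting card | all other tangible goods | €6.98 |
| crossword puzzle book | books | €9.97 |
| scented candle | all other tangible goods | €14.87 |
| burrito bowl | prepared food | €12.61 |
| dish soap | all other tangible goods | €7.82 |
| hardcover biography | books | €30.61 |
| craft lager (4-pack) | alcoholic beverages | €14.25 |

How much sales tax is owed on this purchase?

Travel guide €13.20: books → 0% + 0% local = 0% → €0.00
Deli sandwich €6.82: prepared food → 9.5% + 1.75% local = 11.25% → €0.77
Bottle of gin (750 mL) €24.37: alcoholic beverages → 12.75% + 0% local = 12.75% → €3.11
Children's picture book €17.58: books → 0% + 0% local = 0% → €0.00
Greeting card €6.98: all other tangible goods → 7.75% + 1% local = 8.75% → €0.61
Crossword puzzle book €9.97: books → 0% + 0% local = 0% → €0.00
Scented candle €14.87: all other tangible goods → 7.75% + 1% local = 8.75% → €1.30
Burrito bowl €12.61: prepared food → 9.5% + 1.75% local = 11.25% → €1.42
Dish soap €7.82: all other tangible goods → 7.75% + 1% local = 8.75% → €0.68
Hardcover biography €30.61: books → 0% + 0% local = 0% → €0.00
Craft lager (4-pack) €14.25: alcoholic beverages → 12.75% + 0% local = 12.75% → €1.82
Total tax = €0.77 + €3.11 + €0.61 + €1.30 + €1.42 + €0.68 + €1.82 = €9.71

€9.71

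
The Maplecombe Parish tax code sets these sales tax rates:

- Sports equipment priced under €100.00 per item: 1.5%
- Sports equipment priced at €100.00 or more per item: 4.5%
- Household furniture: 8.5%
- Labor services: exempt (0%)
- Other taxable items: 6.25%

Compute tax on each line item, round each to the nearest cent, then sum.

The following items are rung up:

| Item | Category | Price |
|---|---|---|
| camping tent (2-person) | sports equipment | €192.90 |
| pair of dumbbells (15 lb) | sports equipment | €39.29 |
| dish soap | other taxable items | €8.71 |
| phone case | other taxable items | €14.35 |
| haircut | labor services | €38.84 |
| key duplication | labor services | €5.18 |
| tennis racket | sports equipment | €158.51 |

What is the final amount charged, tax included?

Camping tent (2-person) €192.90: sports equipment, €100.00 or more → 4.5% → €8.68
Pair of dumbbells (15 lb) €39.29: sports equipment, under €100.00 → 1.5% → €0.59
Dish soap €8.71: other taxable items → 6.25% → €0.54
Phone case €14.35: other taxable items → 6.25% → €0.90
Haircut €38.84: labor services → 0% → €0.00
Key duplication €5.18: labor services → 0% → €0.00
Tennis racket €158.51: sports equipment, €100.00 or more → 4.5% → €7.13
Subtotal = €457.78; tax = €17.84; total due = €475.62

€475.62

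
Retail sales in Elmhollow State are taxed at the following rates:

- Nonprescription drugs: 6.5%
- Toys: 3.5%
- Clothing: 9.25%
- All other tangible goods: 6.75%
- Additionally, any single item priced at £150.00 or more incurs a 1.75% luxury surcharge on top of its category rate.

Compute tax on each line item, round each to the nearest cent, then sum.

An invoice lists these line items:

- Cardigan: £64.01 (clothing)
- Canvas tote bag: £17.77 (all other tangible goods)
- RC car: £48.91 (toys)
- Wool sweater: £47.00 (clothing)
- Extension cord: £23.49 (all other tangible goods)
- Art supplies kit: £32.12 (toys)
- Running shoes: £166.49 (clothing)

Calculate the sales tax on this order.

£34.20

Cardigan £64.01: clothing → 9.25% → £5.92
Canvas tote bag £17.77: all other tangible goods → 6.75% → £1.20
RC car £48.91: toys → 3.5% → £1.71
Wool sweater £47.00: clothing → 9.25% → £4.35
Extension cord £23.49: all other tangible goods → 6.75% → £1.59
Art supplies kit £32.12: toys → 3.5% → £1.12
Running shoes £166.49: clothing → 9.25% + 1.75% surcharge = 11% → £18.31
Total tax = £5.92 + £1.20 + £1.71 + £4.35 + £1.59 + £1.12 + £18.31 = £34.20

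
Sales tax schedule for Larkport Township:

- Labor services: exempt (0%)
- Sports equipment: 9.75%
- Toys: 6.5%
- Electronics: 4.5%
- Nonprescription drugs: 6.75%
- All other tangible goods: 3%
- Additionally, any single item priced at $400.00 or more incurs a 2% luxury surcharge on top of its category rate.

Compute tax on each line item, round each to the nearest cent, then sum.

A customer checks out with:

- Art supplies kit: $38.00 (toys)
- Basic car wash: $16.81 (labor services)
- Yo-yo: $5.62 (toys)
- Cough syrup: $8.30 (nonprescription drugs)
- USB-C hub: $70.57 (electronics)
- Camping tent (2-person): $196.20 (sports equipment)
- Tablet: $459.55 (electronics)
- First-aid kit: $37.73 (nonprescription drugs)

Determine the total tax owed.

$58.13

Art supplies kit $38.00: toys → 6.5% → $2.47
Basic car wash $16.81: labor services → 0% → $0.00
Yo-yo $5.62: toys → 6.5% → $0.37
Cough syrup $8.30: nonprescription drugs → 6.75% → $0.56
USB-C hub $70.57: electronics → 4.5% → $3.18
Camping tent (2-person) $196.20: sports equipment → 9.75% → $19.13
Tablet $459.55: electronics → 4.5% + 2% surcharge = 6.5% → $29.87
First-aid kit $37.73: nonprescription drugs → 6.75% → $2.55
Total tax = $2.47 + $0.37 + $0.56 + $3.18 + $19.13 + $29.87 + $2.55 = $58.13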